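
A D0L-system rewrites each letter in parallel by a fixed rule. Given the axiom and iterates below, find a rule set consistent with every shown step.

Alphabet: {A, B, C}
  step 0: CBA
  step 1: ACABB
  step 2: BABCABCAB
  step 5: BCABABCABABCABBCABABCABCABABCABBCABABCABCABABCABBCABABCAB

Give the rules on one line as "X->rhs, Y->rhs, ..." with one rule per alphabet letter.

  step 1 ⇒ step 2: ACABB ⇒ B·A·B·CAB·CAB
    A ↦ B
    B ↦ CAB
    C ↦ A

A->B, B->CAB, C->A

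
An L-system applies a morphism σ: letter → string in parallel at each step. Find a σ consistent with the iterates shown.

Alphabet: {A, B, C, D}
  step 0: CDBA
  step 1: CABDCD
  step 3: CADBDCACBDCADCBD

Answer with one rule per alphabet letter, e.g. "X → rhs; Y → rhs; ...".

A->D, B->C, C->CA, D->BD

  step 0 ⇒ step 1: CDBA ⇒ CA·BD·C·D
    A ↦ D
    B ↦ C
    C ↦ CA
    D ↦ BD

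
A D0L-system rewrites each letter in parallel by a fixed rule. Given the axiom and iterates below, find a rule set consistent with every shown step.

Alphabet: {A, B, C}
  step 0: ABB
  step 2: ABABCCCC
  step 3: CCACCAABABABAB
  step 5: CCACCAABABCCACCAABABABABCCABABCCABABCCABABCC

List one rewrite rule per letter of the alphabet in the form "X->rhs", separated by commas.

A->CC, B->A, C->AB

  step 2 ⇒ step 3: ABABCCCC ⇒ CC·A·CC·A·AB·AB·AB·AB
    A ↦ CC
    B ↦ A
    C ↦ AB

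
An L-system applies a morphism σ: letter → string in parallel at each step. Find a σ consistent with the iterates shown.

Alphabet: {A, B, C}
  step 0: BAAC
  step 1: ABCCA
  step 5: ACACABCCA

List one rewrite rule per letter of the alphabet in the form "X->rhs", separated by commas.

  step 0 ⇒ step 1: BAAC ⇒ AB·C·C·A
    A ↦ C
    B ↦ AB
    C ↦ A

A->C, B->AB, C->A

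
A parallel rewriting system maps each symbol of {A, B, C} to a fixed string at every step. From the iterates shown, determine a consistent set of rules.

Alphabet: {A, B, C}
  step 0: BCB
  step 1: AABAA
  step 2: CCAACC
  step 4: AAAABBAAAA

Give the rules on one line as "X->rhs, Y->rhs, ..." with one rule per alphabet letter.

A->C, B->AA, C->B

  step 1 ⇒ step 2: AABAA ⇒ C·C·AA·C·C
    A ↦ C
    B ↦ AA
  step 0 ⇒ step 1: BCB ⇒ AA·B·AA
    C ↦ B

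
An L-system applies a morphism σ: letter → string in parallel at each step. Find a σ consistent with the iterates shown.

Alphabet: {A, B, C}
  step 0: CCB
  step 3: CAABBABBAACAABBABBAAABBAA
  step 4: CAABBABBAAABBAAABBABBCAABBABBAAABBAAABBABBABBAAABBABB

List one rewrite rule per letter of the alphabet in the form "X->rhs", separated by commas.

A->ABB, B->A, C->CA

  step 3 ⇒ step 4: CAABBABBAACAABBABBAAABBAA ⇒ CA·ABB·ABB·A·A·ABB·A·A·ABB·ABB·CA·ABB·ABB·A·A·ABB·A·A·ABB·ABB·ABB·A·A·ABB·ABB
    A ↦ ABB
    B ↦ A
    C ↦ CA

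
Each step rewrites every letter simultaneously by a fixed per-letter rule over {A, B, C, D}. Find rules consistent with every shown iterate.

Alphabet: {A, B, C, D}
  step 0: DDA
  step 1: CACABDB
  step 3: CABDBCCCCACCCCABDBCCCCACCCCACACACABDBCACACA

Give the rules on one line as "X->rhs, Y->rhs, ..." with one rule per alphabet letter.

  step 0 ⇒ step 1: DDA ⇒ CA·CA·BDB
    A ↦ BDB
    D ↦ CA
    B ↦ CCC  (constrained at step 1)
    C ↦ CA  (constrained at step 1)

A->BDB, B->CCC, C->CA, D->CA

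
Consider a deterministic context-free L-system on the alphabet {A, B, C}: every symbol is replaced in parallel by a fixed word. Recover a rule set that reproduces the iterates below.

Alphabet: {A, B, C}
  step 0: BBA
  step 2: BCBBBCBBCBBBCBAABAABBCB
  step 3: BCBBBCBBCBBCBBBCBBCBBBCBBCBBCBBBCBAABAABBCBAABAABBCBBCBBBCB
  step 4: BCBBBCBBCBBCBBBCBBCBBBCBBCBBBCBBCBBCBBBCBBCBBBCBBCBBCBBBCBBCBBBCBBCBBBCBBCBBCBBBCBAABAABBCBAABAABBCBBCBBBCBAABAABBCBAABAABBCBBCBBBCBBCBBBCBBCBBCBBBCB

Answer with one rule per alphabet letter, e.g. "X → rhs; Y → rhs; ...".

  step 3 ⇒ step 4: BCBBBCBBCBBCBBBCBBCBBBCBBCBBCBBBCBAABAABBCBAABAABBCBBCBBBCB ⇒ BCB·B·BCB·BCB·BCB·B·BCB·BCB·B·BCB·BCB·B·BCB·BCB·BCB·B·BCB·BCB·B·BCB·BCB·BCB·B·BCB·BCB·B·BCB·BCB·B·BCB·BCB·BCB·B·BCB·AAB·AAB·BCB·AAB·AAB·BCB·BCB·B·BCB·AAB·AAB·BCB·AAB·AAB·BCB·BCB·B·BCB·BCB·B·BCB·BCB·BCB·B·BCB
    A ↦ AAB
    B ↦ BCB
    C ↦ B

A->AAB, B->BCB, C->B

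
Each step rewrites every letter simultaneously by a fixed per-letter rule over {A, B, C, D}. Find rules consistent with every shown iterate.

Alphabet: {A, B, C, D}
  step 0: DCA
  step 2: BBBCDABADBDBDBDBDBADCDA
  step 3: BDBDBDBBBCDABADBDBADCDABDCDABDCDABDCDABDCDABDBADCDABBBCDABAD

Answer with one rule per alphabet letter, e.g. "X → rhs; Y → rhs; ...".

  step 2 ⇒ step 3: BBBCDABADBDBDBDBDBADCDA ⇒ BD·BD·BD·BBB·CDA·BAD·BD·BAD·CDA·BD·CDA·BD·CDA·BD·CDA·BD·CDA·BD·BAD·CDA·BBB·CDA·BAD
    A ↦ BAD
    B ↦ BD
    C ↦ BBB
    D ↦ CDA

A->BAD, B->BD, C->BBB, D->CDA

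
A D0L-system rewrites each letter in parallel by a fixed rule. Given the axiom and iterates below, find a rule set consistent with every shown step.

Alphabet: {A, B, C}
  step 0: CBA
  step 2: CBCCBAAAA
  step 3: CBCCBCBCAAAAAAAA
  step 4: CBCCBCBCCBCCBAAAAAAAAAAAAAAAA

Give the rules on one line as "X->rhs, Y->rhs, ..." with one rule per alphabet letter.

  step 3 ⇒ step 4: CBCCBCBCAAAAAAAA ⇒ CB·C·CB·CB·C·CB·C·CB·AA·AA·AA·AA·AA·AA·AA·AA
    A ↦ AA
    B ↦ C
    C ↦ CB

A->AA, B->C, C->CB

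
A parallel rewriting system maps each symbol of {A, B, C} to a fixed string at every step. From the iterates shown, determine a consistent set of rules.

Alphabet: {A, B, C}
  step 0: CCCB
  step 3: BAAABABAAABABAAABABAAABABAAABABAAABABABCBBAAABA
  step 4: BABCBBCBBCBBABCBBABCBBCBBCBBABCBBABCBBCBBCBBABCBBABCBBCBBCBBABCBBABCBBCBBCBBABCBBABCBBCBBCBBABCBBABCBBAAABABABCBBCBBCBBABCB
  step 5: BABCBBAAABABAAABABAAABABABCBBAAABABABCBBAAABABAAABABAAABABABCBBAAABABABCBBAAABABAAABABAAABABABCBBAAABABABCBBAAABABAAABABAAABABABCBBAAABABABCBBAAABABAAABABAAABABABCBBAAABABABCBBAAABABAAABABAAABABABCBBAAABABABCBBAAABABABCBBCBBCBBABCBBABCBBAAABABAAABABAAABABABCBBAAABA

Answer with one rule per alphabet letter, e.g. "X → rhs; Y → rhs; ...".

  step 4 ⇒ step 5: BABCBBCBBCBBABCBBABCBBCBBCBBABCBBABCBBCBBCBBABCBBABCBBCBBCBBABCBBABCBBCBBCBBABCBBABCBBCBBCBBABCBBABCBBAAABABABCBBCBBCBBABCB ⇒ BA·BCB·BA·AA·BA·BA·AA·BA·BA·AA·BA·BA·BCB·BA·AA·BA·BA·BCB·BA·AA·BA·BA·AA·BA·BA·AA·BA·BA·BCB·BA·AA·BA·BA·BCB·BA·AA·BA·BA·AA·BA·BA·AA·BA·BA·BCB·BA·AA·BA·BA·BCB·BA·AA·BA·BA·AA·BA·BA·AA·BA·BA·BCB·BA·AA·BA·BA·BCB·BA·AA·BA·BA·AA·BA·BA·AA·BA·BA·BCB·BA·AA·BA·BA·BCB·BA·AA·BA·BA·AA·BA·BA·AA·BA·BA·BCB·BA·AA·BA·BA·BCB·BA·AA·BA·BA·BCB·BCB·BCB·BA·BCB·BA·BCB·BA·AA·BA·BA·AA·BA·BA·AA·BA·BA·BCB·BA·AA·BA
    A ↦ BCB
    B ↦ BA
    C ↦ AA

A->BCB, B->BA, C->AA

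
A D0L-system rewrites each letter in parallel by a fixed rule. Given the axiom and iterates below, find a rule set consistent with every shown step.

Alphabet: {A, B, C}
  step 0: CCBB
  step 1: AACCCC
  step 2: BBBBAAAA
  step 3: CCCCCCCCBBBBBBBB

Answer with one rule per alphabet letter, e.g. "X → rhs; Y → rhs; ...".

A->BB, B->CC, C->A

  step 2 ⇒ step 3: BBBBAAAA ⇒ CC·CC·CC·CC·BB·BB·BB·BB
    A ↦ BB
    B ↦ CC
  step 0 ⇒ step 1: CCBB ⇒ A·A·CC·CC
    C ↦ A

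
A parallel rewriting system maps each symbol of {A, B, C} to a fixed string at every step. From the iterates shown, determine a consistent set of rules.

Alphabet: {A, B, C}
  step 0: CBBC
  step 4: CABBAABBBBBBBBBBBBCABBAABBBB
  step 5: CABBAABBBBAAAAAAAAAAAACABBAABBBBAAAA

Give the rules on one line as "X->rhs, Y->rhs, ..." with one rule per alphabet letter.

  step 4 ⇒ step 5: CABBAABBBBBBBBBBBBCABBAABBBB ⇒ CA·BB·A·A·BB·BB·A·A·A·A·A·A·A·A·A·A·A·A·CA·BB·A·A·BB·BB·A·A·A·A
    A ↦ BB
    B ↦ A
    C ↦ CA

A->BB, B->A, C->CA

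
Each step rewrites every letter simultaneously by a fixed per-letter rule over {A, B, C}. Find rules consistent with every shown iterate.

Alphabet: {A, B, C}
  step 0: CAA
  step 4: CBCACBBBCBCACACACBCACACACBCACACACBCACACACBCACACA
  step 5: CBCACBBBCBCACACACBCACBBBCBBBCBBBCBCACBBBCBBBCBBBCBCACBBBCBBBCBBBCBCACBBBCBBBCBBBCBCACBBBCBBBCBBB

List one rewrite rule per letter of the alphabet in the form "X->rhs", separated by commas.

A->BB, B->CA, C->CB

  step 4 ⇒ step 5: CBCACBBBCBCACACACBCACACACBCACACACBCACACACBCACACA ⇒ CB·CA·CB·BB·CB·CA·CA·CA·CB·CA·CB·BB·CB·BB·CB·BB·CB·CA·CB·BB·CB·BB·CB·BB·CB·CA·CB·BB·CB·BB·CB·BB·CB·CA·CB·BB·CB·BB·CB·BB·CB·CA·CB·BB·CB·BB·CB·BB
    A ↦ BB
    B ↦ CA
    C ↦ CB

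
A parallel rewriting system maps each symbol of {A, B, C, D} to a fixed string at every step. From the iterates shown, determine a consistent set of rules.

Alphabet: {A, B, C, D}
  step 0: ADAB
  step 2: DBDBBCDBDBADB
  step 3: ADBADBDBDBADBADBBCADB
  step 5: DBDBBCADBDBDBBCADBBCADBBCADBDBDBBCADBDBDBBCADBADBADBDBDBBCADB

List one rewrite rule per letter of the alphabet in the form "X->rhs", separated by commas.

  step 2 ⇒ step 3: DBDBBCDBDBADB ⇒ A·DB·A·DB·DB·DB·A·DB·A·DB·BC·A·DB
    A ↦ BC
    B ↦ DB
    C ↦ DB
    D ↦ A

A->BC, B->DB, C->DB, D->A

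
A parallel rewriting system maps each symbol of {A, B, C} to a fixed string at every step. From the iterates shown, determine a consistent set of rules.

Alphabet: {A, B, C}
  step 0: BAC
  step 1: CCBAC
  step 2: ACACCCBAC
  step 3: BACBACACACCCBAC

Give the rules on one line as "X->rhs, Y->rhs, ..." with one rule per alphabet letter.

A->B, B->CC, C->AC

  step 2 ⇒ step 3: ACACCCBAC ⇒ B·AC·B·AC·AC·AC·CC·B·AC
    A ↦ B
    B ↦ CC
    C ↦ AC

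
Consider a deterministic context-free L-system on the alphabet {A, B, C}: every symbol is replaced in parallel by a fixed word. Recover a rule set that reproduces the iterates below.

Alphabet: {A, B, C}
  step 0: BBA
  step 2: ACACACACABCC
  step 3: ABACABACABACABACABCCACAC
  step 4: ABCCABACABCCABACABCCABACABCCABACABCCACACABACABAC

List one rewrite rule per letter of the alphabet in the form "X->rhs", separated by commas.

  step 3 ⇒ step 4: ABACABACABACABACABCCACAC ⇒ AB·CC·AB·AC·AB·CC·AB·AC·AB·CC·AB·AC·AB·CC·AB·AC·AB·CC·AC·AC·AB·AC·AB·AC
    A ↦ AB
    B ↦ CC
    C ↦ AC

A->AB, B->CC, C->AC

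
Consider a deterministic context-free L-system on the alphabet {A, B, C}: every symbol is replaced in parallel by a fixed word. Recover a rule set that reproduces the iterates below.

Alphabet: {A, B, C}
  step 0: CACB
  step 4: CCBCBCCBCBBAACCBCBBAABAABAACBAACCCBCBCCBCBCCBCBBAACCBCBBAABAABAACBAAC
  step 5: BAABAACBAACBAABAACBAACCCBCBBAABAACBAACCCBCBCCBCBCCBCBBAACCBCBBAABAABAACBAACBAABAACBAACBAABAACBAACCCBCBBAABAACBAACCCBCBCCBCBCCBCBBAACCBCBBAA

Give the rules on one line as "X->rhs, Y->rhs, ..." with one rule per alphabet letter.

  step 4 ⇒ step 5: CCBCBCCBCBBAACCBCBBAABAABAACBAACCCBCBCCBCBCCBCBBAACCBCBBAABAABAACBAAC ⇒ BAA·BAA·C·BAA·C·BAA·BAA·C·BAA·C·C·CB·CB·BAA·BAA·C·BAA·C·C·CB·CB·C·CB·CB·C·CB·CB·BAA·C·CB·CB·BAA·BAA·BAA·C·BAA·C·BAA·BAA·C·BAA·C·BAA·BAA·C·BAA·C·C·CB·CB·BAA·BAA·C·BAA·C·C·CB·CB·C·CB·CB·C·CB·CB·BAA·C·CB·CB·BAA
    A ↦ CB
    B ↦ C
    C ↦ BAA

A->CB, B->C, C->BAA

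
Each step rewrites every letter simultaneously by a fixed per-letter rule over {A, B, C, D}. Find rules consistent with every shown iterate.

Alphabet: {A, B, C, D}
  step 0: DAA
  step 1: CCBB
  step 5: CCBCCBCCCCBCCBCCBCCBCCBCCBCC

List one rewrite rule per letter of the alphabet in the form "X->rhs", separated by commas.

  step 0 ⇒ step 1: DAA ⇒ CC·B·B
    A ↦ B
    D ↦ CC
    B ↦ D  (constrained at step 1)
    C ↦ AD  (constrained at step 1)

A->B, B->D, C->AD, D->CC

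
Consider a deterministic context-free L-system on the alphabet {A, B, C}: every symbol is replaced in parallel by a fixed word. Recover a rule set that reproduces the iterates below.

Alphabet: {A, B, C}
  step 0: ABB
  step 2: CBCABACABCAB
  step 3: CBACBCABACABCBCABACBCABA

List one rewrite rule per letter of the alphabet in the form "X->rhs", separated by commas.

A->CAB, B->A, C->CB

  step 2 ⇒ step 3: CBCABACABCAB ⇒ CB·A·CB·CAB·A·CAB·CB·CAB·A·CB·CAB·A
    A ↦ CAB
    B ↦ A
    C ↦ CB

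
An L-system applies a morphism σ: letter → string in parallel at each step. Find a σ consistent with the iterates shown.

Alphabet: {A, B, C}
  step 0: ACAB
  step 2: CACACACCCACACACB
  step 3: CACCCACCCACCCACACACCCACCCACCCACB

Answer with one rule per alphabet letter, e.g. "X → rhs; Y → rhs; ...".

  step 2 ⇒ step 3: CACACACCCACACACB ⇒ CA·CC·CA·CC·CA·CC·CA·CA·CA·CC·CA·CC·CA·CC·CA·CB
    A ↦ CC
    B ↦ CB
    C ↦ CA

A->CC, B->CB, C->CA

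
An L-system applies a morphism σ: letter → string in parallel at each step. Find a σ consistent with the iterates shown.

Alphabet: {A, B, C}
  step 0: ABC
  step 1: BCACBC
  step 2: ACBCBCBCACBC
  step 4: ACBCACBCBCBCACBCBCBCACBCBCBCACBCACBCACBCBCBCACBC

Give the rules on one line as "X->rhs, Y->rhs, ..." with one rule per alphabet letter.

A->BC, B->AC, C->BC

  step 1 ⇒ step 2: BCACBC ⇒ AC·BC·BC·BC·AC·BC
    A ↦ BC
    B ↦ AC
    C ↦ BC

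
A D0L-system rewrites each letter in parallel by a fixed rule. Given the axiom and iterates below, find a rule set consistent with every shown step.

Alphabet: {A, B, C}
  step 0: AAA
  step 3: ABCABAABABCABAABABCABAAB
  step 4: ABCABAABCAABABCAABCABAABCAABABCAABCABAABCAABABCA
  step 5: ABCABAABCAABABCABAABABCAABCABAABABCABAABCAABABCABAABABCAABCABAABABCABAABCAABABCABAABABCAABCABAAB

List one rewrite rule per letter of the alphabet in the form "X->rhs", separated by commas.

  step 4 ⇒ step 5: ABCABAABCAABABCAABCABAABCAABABCAABCABAABCAABABCA ⇒ AB·CA·BA·AB·CA·AB·AB·CA·BA·AB·AB·CA·AB·CA·BA·AB·AB·CA·BA·AB·CA·AB·AB·CA·BA·AB·AB·CA·AB·CA·BA·AB·AB·CA·BA·AB·CA·AB·AB·CA·BA·AB·AB·CA·AB·CA·BA·AB
    A ↦ AB
    B ↦ CA
    C ↦ BA

A->AB, B->CA, C->BA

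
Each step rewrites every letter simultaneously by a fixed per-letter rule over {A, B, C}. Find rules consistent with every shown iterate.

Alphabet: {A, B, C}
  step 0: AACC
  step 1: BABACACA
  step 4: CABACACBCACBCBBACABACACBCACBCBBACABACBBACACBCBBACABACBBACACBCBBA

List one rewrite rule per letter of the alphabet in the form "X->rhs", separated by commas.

  step 0 ⇒ step 1: AACC ⇒ BA·BA·CA·CA
    A ↦ BA
    C ↦ CA
    B ↦ CB  (constrained at step 1)

A->BA, B->CB, C->CA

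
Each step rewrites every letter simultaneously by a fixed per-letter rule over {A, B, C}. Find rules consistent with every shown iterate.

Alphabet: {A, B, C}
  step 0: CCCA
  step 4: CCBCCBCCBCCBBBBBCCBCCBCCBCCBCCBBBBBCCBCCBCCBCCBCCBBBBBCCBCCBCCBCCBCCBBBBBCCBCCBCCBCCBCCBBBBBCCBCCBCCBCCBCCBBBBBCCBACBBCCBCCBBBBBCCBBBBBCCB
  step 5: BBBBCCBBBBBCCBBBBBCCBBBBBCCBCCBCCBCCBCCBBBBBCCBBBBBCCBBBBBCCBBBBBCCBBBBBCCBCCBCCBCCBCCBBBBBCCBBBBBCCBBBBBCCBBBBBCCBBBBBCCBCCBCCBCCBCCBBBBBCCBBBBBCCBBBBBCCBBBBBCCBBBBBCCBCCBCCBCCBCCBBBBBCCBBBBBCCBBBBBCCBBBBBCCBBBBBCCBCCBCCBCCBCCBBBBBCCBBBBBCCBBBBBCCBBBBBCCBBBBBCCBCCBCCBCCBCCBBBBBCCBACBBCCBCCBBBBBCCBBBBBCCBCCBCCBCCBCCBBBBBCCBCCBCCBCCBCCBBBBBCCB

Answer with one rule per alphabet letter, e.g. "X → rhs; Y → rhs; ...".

  step 4 ⇒ step 5: CCBCCBCCBCCBBBBBCCBCCBCCBCCBCCBBBBBCCBCCBCCBCCBCCBBBBBCCBCCBCCBCCBCCBBBBBCCBCCBCCBCCBCCBBBBBCCBCCBCCBCCBCCBBBBBCCBACBBCCBCCBBBBBCCBBBBBCCB ⇒ BB·BB·CCB·BB·BB·CCB·BB·BB·CCB·BB·BB·CCB·CCB·CCB·CCB·CCB·BB·BB·CCB·BB·BB·CCB·BB·BB·CCB·BB·BB·CCB·BB·BB·CCB·CCB·CCB·CCB·CCB·BB·BB·CCB·BB·BB·CCB·BB·BB·CCB·BB·BB·CCB·BB·BB·CCB·CCB·CCB·CCB·CCB·BB·BB·CCB·BB·BB·CCB·BB·BB·CCB·BB·BB·CCB·BB·BB·CCB·CCB·CCB·CCB·CCB·BB·BB·CCB·BB·BB·CCB·BB·BB·CCB·BB·BB·CCB·BB·BB·CCB·CCB·CCB·CCB·CCB·BB·BB·CCB·BB·BB·CCB·BB·BB·CCB·BB·BB·CCB·BB·BB·CCB·CCB·CCB·CCB·CCB·BB·BB·CCB·AC·BB·CCB·CCB·BB·BB·CCB·BB·BB·CCB·CCB·CCB·CCB·CCB·BB·BB·CCB·CCB·CCB·CCB·CCB·BB·BB·CCB
    A ↦ AC
    B ↦ CCB
    C ↦ BB

A->AC, B->CCB, C->BB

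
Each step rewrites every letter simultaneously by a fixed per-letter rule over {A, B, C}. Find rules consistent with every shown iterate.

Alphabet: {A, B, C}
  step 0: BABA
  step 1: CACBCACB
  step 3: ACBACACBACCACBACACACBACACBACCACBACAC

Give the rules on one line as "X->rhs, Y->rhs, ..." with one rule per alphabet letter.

  step 0 ⇒ step 1: BABA ⇒ C·ACB·C·ACB
    A ↦ ACB
    B ↦ C
    C ↦ AC  (constrained at step 1)

A->ACB, B->C, C->AC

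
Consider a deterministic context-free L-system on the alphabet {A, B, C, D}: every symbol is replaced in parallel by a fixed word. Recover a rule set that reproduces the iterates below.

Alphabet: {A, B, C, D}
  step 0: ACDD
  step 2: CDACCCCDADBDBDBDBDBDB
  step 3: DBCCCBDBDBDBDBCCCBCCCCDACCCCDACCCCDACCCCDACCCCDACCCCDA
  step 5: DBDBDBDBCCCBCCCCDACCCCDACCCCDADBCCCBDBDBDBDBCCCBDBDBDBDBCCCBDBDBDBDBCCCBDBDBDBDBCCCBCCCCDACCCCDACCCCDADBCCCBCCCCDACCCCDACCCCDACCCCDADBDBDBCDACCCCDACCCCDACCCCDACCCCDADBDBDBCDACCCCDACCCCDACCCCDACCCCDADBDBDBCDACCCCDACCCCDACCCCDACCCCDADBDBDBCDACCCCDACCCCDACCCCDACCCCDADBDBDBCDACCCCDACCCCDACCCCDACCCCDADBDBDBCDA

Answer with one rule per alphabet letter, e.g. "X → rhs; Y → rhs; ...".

  step 2 ⇒ step 3: CDACCCCDADBDBDBDBDBDB ⇒ DB·CCC·B·DB·DB·DB·DB·CCC·B·CCC·CDA·CCC·CDA·CCC·CDA·CCC·CDA·CCC·CDA·CCC·CDA
    A ↦ B
    B ↦ CDA
    C ↦ DB
    D ↦ CCC

A->B, B->CDA, C->DB, D->CCC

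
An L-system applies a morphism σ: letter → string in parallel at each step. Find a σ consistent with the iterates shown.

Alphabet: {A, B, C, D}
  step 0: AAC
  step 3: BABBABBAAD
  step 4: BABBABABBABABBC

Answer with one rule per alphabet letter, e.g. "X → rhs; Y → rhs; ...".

  step 3 ⇒ step 4: BABBABBAAD ⇒ BA·B·BA·BA·B·BA·BA·B·B·C
    A ↦ B
    B ↦ BA
    D ↦ C
    C ↦ AD  (constrained at step 0)

A->B, B->BA, C->AD, D->C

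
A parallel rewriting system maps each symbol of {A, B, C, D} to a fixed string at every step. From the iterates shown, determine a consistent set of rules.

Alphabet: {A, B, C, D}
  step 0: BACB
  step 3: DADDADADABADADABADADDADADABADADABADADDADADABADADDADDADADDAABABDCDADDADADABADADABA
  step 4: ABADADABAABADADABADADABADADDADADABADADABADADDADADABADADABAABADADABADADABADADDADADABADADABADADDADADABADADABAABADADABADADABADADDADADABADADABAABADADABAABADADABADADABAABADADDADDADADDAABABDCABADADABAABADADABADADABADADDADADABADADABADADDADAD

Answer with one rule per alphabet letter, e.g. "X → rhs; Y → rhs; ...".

A->DAD, B->DA, C->BDC, D->ABA

  step 3 ⇒ step 4: DADDADADABADADABADADDADADABADADABADADDADADABADADDADDADADDAABABDCDADDADADABADADABA ⇒ ABA·DAD·ABA·ABA·DAD·ABA·DAD·ABA·DAD·DA·DAD·ABA·DAD·ABA·DAD·DA·DAD·ABA·DAD·ABA·ABA·DAD·ABA·DAD·ABA·DAD·DA·DAD·ABA·DAD·ABA·DAD·DA·DAD·ABA·DAD·ABA·ABA·DAD·ABA·DAD·ABA·DAD·DA·DAD·ABA·DAD·ABA·ABA·DAD·ABA·ABA·DAD·ABA·DAD·ABA·ABA·DAD·DAD·DA·DAD·DA·ABA·BDC·ABA·DAD·ABA·ABA·DAD·ABA·DAD·ABA·DAD·DA·DAD·ABA·DAD·ABA·DAD·DA·DAD
    A ↦ DAD
    B ↦ DA
    C ↦ BDC
    D ↦ ABA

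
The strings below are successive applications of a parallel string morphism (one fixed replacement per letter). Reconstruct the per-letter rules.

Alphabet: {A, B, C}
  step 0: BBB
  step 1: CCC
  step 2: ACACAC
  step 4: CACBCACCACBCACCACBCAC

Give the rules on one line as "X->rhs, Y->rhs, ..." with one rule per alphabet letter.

A->BC, B->C, C->AC

  step 1 ⇒ step 2: CCC ⇒ AC·AC·AC
    C ↦ AC
    A ↦ BC  (constrained at step 2)
  step 0 ⇒ step 1: BBB ⇒ C·C·C
    B ↦ C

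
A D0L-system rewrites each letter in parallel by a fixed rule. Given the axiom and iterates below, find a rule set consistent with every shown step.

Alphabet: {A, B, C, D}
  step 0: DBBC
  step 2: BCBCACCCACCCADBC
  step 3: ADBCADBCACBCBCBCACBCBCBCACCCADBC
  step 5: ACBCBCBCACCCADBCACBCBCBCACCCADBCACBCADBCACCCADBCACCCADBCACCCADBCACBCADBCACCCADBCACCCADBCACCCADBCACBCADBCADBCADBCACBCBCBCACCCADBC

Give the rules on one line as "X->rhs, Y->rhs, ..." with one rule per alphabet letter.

A->AC, B->AD, C->BC, D->CC

  step 2 ⇒ step 3: BCBCACCCACCCADBC ⇒ AD·BC·AD·BC·AC·BC·BC·BC·AC·BC·BC·BC·AC·CC·AD·BC
    A ↦ AC
    B ↦ AD
    C ↦ BC
    D ↦ CC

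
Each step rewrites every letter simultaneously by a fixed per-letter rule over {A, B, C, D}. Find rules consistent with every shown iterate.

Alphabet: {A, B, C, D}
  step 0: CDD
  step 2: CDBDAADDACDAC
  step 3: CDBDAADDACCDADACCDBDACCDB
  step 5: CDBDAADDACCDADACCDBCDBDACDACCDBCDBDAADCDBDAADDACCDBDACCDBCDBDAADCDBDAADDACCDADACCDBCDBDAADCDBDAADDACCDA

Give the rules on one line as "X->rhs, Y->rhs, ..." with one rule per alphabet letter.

A->C, B->AD, C->CDB, D->DA

  step 2 ⇒ step 3: CDBDAADDACDAC ⇒ CDB·DA·AD·DA·C·C·DA·DA·C·CDB·DA·C·CDB
    A ↦ C
    B ↦ AD
    C ↦ CDB
    D ↦ DA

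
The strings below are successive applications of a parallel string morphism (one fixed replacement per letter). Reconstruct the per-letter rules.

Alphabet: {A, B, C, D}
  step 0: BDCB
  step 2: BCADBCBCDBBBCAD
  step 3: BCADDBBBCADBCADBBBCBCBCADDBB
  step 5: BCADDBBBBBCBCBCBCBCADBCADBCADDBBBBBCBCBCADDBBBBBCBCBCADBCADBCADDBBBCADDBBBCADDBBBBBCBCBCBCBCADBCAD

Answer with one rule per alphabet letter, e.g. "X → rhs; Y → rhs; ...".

  step 2 ⇒ step 3: BCADBCBCDBBBCAD ⇒ BC·AD·D·BB·BC·AD·BC·AD·BB·BC·BC·BC·AD·D·BB
    A ↦ D
    B ↦ BC
    C ↦ AD
    D ↦ BB

A->D, B->BC, C->AD, D->BB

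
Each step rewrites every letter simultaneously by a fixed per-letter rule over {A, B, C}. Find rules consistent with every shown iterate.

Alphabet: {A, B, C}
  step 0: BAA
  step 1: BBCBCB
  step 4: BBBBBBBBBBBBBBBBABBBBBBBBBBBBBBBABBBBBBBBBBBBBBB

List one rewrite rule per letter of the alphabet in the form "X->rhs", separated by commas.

  step 0 ⇒ step 1: BAA ⇒ BB·CB·CB
    A ↦ CB
    B ↦ BB
    C ↦ AB  (constrained at step 1)

A->CB, B->BB, C->AB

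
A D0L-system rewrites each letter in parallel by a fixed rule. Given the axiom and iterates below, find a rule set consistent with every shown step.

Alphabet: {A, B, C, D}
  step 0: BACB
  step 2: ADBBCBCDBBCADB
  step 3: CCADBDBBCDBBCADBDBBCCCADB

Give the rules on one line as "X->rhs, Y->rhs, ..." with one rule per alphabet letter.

A->CC, B->DB, C->BC, D->A

  step 2 ⇒ step 3: ADBBCBCDBBCADB ⇒ CC·A·DB·DB·BC·DB·BC·A·DB·DB·BC·CC·A·DB
    A ↦ CC
    B ↦ DB
    C ↦ BC
    D ↦ A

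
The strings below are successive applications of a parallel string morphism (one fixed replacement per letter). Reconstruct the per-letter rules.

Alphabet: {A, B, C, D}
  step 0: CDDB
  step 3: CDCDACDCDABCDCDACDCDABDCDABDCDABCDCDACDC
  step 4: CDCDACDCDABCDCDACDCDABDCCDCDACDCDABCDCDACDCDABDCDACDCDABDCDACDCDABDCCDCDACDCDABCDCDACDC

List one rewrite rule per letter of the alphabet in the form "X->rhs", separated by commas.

  step 3 ⇒ step 4: CDCDACDCDABCDCDACDCDABDCDABDCDABCDCDACDC ⇒ CDC·DA·CDC·DA·B·CDC·DA·CDC·DA·B·DC·CDC·DA·CDC·DA·B·CDC·DA·CDC·DA·B·DC·DA·CDC·DA·B·DC·DA·CDC·DA·B·DC·CDC·DA·CDC·DA·B·CDC·DA·CDC
    A ↦ B
    B ↦ DC
    C ↦ CDC
    D ↦ DA

A->B, B->DC, C->CDC, D->DA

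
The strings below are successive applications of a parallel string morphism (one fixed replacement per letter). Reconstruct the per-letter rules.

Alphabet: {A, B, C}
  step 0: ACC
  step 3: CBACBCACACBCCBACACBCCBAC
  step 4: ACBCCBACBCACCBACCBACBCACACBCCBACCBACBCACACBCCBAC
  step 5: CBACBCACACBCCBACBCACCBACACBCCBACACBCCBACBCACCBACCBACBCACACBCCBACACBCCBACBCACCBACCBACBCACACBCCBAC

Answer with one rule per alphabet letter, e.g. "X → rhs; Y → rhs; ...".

A->CB, B->BC, C->AC

  step 4 ⇒ step 5: ACBCCBACBCACCBACCBACBCACACBCCBACCBACBCACACBCCBAC ⇒ CB·AC·BC·AC·AC·BC·CB·AC·BC·AC·CB·AC·AC·BC·CB·AC·AC·BC·CB·AC·BC·AC·CB·AC·CB·AC·BC·AC·AC·BC·CB·AC·AC·BC·CB·AC·BC·AC·CB·AC·CB·AC·BC·AC·AC·BC·CB·AC
    A ↦ CB
    B ↦ BC
    C ↦ AC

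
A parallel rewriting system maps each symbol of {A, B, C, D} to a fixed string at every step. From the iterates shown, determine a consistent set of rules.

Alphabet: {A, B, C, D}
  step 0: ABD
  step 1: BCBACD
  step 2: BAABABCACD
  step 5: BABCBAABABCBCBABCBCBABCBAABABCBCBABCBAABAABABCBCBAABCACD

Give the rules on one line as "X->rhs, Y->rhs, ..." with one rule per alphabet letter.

A->BC, B->BA, C->A, D->CD

  step 1 ⇒ step 2: BCBACD ⇒ BA·A·BA·BC·A·CD
    A ↦ BC
    B ↦ BA
    C ↦ A
    D ↦ CD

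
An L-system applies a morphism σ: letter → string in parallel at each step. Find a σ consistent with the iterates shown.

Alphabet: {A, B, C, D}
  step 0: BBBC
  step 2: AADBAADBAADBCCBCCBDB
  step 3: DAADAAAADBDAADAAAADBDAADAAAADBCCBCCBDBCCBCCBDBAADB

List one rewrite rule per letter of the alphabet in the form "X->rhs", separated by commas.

A->DAA, B->DB, C->CCB, D->AA

  step 2 ⇒ step 3: AADBAADBAADBCCBCCBDB ⇒ DAA·DAA·AA·DB·DAA·DAA·AA·DB·DAA·DAA·AA·DB·CCB·CCB·DB·CCB·CCB·DB·AA·DB
    A ↦ DAA
    B ↦ DB
    C ↦ CCB
    D ↦ AA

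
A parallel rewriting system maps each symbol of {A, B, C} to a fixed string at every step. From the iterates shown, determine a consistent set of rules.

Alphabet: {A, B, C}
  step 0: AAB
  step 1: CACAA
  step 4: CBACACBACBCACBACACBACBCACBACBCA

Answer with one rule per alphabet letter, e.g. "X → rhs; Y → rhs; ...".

  step 0 ⇒ step 1: AAB ⇒ CA·CA·A
    A ↦ CA
    B ↦ A
    C ↦ CB  (constrained at step 1)

A->CA, B->A, C->CB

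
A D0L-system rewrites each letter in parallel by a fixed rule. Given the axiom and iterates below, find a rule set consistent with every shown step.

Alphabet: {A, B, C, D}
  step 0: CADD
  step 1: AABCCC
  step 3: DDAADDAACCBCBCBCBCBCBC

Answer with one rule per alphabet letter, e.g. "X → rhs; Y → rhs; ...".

A->BC, B->DD, C->AA, D->C

  step 0 ⇒ step 1: CADD ⇒ AA·BC·C·C
    A ↦ BC
    C ↦ AA
    D ↦ C
    B ↦ DD  (constrained at step 1)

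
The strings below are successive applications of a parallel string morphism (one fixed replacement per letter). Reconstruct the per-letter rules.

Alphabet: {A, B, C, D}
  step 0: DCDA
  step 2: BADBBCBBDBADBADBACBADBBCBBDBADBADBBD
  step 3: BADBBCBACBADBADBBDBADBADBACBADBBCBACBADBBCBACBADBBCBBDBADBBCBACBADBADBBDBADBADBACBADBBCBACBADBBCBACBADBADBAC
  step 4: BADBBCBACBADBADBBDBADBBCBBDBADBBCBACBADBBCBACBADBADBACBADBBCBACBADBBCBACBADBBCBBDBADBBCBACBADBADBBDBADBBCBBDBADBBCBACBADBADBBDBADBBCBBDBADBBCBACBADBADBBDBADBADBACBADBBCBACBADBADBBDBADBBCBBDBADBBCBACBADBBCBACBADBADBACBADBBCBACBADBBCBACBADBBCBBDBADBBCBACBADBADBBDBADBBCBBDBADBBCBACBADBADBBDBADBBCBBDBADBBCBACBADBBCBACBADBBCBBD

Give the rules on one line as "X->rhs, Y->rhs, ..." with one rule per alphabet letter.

  step 3 ⇒ step 4: BADBBCBACBADBADBBDBADBADBACBADBBCBACBADBBCBACBADBBCBBDBADBBCBACBADBADBBDBADBADBACBADBBCBACBADBBCBACBADBADBAC ⇒ BAD·BBC·BAC·BAD·BAD·BBD·BAD·BBC·BBD·BAD·BBC·BAC·BAD·BBC·BAC·BAD·BAD·BAC·BAD·BBC·BAC·BAD·BBC·BAC·BAD·BBC·BBD·BAD·BBC·BAC·BAD·BAD·BBD·BAD·BBC·BBD·BAD·BBC·BAC·BAD·BAD·BBD·BAD·BBC·BBD·BAD·BBC·BAC·BAD·BAD·BBD·BAD·BAD·BAC·BAD·BBC·BAC·BAD·BAD·BBD·BAD·BBC·BBD·BAD·BBC·BAC·BAD·BBC·BAC·BAD·BAD·BAC·BAD·BBC·BAC·BAD·BBC·BAC·BAD·BBC·BBD·BAD·BBC·BAC·BAD·BAD·BBD·BAD·BBC·BBD·BAD·BBC·BAC·BAD·BAD·BBD·BAD·BBC·BBD·BAD·BBC·BAC·BAD·BBC·BAC·BAD·BBC·BBD
    A ↦ BBC
    B ↦ BAD
    C ↦ BBD
    D ↦ BAC

A->BBC, B->BAD, C->BBD, D->BAC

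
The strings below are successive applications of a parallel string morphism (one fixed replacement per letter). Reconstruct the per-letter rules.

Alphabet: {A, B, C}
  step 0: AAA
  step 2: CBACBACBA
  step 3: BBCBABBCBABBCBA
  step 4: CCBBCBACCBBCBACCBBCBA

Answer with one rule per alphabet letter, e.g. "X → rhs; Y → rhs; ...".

A->BA, B->C, C->BB

  step 3 ⇒ step 4: BBCBABBCBABBCBA ⇒ C·C·BB·C·BA·C·C·BB·C·BA·C·C·BB·C·BA
    A ↦ BA
    B ↦ C
    C ↦ BB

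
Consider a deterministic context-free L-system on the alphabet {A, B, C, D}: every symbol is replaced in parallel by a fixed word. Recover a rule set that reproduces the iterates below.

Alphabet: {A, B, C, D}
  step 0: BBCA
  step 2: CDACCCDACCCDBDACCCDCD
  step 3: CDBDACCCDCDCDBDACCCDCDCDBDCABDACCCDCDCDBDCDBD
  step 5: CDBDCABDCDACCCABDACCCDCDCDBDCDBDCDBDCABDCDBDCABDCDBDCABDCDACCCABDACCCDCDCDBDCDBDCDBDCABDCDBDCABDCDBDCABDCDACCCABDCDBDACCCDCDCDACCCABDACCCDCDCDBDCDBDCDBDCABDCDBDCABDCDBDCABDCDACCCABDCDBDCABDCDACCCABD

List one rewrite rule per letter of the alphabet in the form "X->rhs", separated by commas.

  step 2 ⇒ step 3: CDACCCDACCCDBDACCCDCD ⇒ CD·BD·ACC·CD·CD·CD·BD·ACC·CD·CD·CD·BD·CA·BD·ACC·CD·CD·CD·BD·CD·BD
    A ↦ ACC
    B ↦ CA
    C ↦ CD
    D ↦ BD

A->ACC, B->CA, C->CD, D->BD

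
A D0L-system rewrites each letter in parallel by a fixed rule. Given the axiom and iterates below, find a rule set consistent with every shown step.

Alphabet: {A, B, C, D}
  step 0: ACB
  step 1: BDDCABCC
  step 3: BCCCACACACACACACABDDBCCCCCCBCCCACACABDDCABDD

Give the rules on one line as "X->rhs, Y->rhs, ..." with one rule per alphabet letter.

A->BDD, B->BCC, C->CA, D->CC

  step 0 ⇒ step 1: ACB ⇒ BDD·CA·BCC
    A ↦ BDD
    B ↦ BCC
    C ↦ CA
    D ↦ CC  (constrained at step 1)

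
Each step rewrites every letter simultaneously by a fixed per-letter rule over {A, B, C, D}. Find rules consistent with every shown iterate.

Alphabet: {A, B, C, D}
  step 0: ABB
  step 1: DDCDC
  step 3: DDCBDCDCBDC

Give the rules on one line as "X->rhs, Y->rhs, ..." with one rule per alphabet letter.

  step 0 ⇒ step 1: ABB ⇒ D·DC·DC
    A ↦ D
    B ↦ DC
    C ↦ CB  (constrained at step 1)
    D ↦ A  (constrained at step 1)

A->D, B->DC, C->CB, D->A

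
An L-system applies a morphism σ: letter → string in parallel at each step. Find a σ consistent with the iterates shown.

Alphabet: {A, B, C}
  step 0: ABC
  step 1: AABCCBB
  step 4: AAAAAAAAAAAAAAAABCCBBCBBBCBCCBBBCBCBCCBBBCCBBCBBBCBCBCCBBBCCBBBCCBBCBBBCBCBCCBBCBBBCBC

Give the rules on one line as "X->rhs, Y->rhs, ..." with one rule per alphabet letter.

A->AA, B->BC, C->CBB

  step 0 ⇒ step 1: ABC ⇒ AA·BC·CBB
    A ↦ AA
    B ↦ BC
    C ↦ CBB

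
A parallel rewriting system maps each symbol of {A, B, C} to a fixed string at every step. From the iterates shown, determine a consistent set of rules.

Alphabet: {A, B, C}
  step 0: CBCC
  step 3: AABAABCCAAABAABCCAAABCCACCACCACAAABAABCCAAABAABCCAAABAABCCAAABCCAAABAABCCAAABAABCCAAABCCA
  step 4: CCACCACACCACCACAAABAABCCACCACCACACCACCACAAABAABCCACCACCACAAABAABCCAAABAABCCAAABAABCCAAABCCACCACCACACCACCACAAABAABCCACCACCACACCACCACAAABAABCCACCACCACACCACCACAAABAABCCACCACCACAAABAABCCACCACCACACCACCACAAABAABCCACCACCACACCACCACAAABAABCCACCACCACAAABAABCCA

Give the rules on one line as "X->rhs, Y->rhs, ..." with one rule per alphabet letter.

A->CCA, B->CA, C->AAB

  step 3 ⇒ step 4: AABAABCCAAABAABCCAAABCCACCACCACAAABAABCCAAABAABCCAAABAABCCAAABCCAAABAABCCAAABAABCCAAABCCA ⇒ CCA·CCA·CA·CCA·CCA·CA·AAB·AAB·CCA·CCA·CCA·CA·CCA·CCA·CA·AAB·AAB·CCA·CCA·CCA·CA·AAB·AAB·CCA·AAB·AAB·CCA·AAB·AAB·CCA·AAB·CCA·CCA·CCA·CA·CCA·CCA·CA·AAB·AAB·CCA·CCA·CCA·CA·CCA·CCA·CA·AAB·AAB·CCA·CCA·CCA·CA·CCA·CCA·CA·AAB·AAB·CCA·CCA·CCA·CA·AAB·AAB·CCA·CCA·CCA·CA·CCA·CCA·CA·AAB·AAB·CCA·CCA·CCA·CA·CCA·CCA·CA·AAB·AAB·CCA·CCA·CCA·CA·AAB·AAB·CCA
    A ↦ CCA
    B ↦ CA
    C ↦ AAB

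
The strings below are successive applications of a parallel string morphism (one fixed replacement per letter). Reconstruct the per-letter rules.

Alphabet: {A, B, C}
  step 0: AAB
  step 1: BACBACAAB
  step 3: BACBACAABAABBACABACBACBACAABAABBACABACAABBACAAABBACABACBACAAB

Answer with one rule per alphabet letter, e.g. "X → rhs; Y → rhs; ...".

A->BAC, B->AAB, C->A

  step 0 ⇒ step 1: AAB ⇒ BAC·BAC·AAB
    A ↦ BAC
    B ↦ AAB
    C ↦ A  (constrained at step 1)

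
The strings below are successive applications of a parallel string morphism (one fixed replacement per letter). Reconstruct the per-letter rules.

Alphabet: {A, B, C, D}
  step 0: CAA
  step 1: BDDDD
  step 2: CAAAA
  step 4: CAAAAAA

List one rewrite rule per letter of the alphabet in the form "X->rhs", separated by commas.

A->D, B->C, C->BDD, D->A

  step 1 ⇒ step 2: BDDDD ⇒ C·A·A·A·A
    B ↦ C
    D ↦ A
  step 0 ⇒ step 1: CAA ⇒ BDD·D·D
    A ↦ D
  step 0 ⇒ step 1: CAA ⇒ BDD·D·D
    C ↦ BDD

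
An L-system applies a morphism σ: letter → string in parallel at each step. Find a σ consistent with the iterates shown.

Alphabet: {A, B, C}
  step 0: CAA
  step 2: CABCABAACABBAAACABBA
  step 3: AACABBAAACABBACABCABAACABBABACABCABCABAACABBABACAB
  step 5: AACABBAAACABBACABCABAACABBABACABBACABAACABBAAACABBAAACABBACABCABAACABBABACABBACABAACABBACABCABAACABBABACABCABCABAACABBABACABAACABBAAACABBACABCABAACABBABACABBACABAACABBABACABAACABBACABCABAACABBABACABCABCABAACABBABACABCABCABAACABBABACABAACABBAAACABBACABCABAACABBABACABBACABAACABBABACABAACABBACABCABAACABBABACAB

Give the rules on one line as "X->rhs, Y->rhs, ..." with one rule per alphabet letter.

  step 2 ⇒ step 3: CABCABAACABBAAACABBA ⇒ AA·CAB·BA·AA·CAB·BA·CAB·CAB·AA·CAB·BA·BA·CAB·CAB·CAB·AA·CAB·BA·BA·CAB
    A ↦ CAB
    B ↦ BA
    C ↦ AA

A->CAB, B->BA, C->AA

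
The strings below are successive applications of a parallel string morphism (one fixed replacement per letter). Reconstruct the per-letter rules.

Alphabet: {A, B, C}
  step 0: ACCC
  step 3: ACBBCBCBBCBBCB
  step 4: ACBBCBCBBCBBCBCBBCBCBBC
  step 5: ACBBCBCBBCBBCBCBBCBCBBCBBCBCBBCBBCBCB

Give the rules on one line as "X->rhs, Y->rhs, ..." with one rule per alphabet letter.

A->AC, B->BC, C->B

  step 4 ⇒ step 5: ACBBCBCBBCBBCBCBBCBCBBC ⇒ AC·B·BC·BC·B·BC·B·BC·BC·B·BC·BC·B·BC·B·BC·BC·B·BC·B·BC·BC·B
    A ↦ AC
    B ↦ BC
    C ↦ B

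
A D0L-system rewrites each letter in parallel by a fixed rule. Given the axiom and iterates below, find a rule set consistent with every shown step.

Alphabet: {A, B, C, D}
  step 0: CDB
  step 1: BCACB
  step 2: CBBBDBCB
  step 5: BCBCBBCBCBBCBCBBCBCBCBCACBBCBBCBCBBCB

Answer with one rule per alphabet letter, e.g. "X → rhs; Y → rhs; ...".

  step 1 ⇒ step 2: BCACB ⇒ CB·B·BD·B·CB
    A ↦ BD
    B ↦ CB
    C ↦ B
  step 0 ⇒ step 1: CDB ⇒ B·CA·CB
    D ↦ CA

A->BD, B->CB, C->B, D->CA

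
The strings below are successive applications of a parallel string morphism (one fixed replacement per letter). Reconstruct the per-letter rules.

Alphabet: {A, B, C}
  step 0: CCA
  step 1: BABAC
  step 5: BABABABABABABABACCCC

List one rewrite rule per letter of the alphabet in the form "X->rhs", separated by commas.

A->C, B->C, C->BA

  step 0 ⇒ step 1: CCA ⇒ BA·BA·C
    A ↦ C
    C ↦ BA
    B ↦ C  (constrained at step 1)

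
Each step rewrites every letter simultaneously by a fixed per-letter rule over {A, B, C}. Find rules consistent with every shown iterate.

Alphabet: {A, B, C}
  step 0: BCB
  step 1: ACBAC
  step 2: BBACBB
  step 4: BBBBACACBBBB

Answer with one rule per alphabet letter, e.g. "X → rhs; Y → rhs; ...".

A->B, B->AC, C->B

  step 1 ⇒ step 2: ACBAC ⇒ B·B·AC·B·B
    A ↦ B
    B ↦ AC
    C ↦ B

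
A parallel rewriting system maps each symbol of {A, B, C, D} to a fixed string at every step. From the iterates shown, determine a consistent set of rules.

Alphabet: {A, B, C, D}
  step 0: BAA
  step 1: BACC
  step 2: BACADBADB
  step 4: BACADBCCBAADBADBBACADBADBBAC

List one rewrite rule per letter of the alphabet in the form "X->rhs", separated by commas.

  step 1 ⇒ step 2: BACC ⇒ BA·C·ADB·ADB
    A ↦ C
    B ↦ BA
    C ↦ ADB
    D ↦ C  (constrained at step 2)

A->C, B->BA, C->ADB, D->C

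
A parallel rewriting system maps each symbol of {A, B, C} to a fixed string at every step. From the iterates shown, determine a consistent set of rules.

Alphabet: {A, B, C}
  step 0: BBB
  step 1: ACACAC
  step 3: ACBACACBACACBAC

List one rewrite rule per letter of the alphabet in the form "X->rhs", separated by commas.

  step 0 ⇒ step 1: BBB ⇒ AC·AC·AC
    B ↦ AC
    A ↦ B  (constrained at step 1)
    C ↦ AC  (constrained at step 1)

A->B, B->AC, C->AC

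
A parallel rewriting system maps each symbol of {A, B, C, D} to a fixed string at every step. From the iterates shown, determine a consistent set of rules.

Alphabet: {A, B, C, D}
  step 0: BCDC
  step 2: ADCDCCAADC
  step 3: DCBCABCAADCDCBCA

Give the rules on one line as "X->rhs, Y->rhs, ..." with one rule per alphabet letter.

  step 2 ⇒ step 3: ADCDCCAADC ⇒ DC·BC·A·BC·A·A·DC·DC·BC·A
    A ↦ DC
    C ↦ A
    D ↦ BC
    B ↦ CA  (constrained at step 0)

A->DC, B->CA, C->A, D->BC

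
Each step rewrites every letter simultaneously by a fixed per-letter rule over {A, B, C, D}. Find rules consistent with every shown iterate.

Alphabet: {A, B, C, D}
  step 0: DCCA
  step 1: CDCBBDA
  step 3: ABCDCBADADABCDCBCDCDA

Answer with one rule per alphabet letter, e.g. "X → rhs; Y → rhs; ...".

  step 0 ⇒ step 1: DCCA ⇒ CDC·B·B·DA
    A ↦ DA
    C ↦ B
    D ↦ CDC
    B ↦ A  (constrained at step 1)

A->DA, B->A, C->B, D->CDC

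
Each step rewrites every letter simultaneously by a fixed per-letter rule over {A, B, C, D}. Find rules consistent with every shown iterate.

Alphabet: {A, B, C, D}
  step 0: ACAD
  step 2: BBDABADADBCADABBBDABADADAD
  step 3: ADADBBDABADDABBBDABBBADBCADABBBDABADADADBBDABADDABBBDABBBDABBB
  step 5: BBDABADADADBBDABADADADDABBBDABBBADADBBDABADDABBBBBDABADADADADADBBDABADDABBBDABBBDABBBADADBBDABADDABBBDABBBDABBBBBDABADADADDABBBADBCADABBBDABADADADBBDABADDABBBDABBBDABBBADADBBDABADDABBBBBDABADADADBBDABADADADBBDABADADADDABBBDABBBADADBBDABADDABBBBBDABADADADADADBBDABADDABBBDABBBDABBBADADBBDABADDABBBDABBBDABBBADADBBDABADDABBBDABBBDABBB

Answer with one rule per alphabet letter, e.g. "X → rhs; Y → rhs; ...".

A->DAB, B->AD, C->BCA, D->BB

  step 2 ⇒ step 3: BBDABADADBCADABBBDABADADAD ⇒ AD·AD·BB·DAB·AD·DAB·BB·DAB·BB·AD·BCA·DAB·BB·DAB·AD·AD·AD·BB·DAB·AD·DAB·BB·DAB·BB·DAB·BB
    A ↦ DAB
    B ↦ AD
    C ↦ BCA
    D ↦ BB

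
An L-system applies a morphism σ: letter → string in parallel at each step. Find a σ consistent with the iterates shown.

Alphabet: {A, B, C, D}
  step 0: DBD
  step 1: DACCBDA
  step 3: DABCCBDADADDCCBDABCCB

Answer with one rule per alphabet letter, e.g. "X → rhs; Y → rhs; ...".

A->B, B->CCB, C->D, D->DA

  step 0 ⇒ step 1: DBD ⇒ DA·CCB·DA
    B ↦ CCB
    D ↦ DA
    A ↦ B  (constrained at step 1)
    C ↦ D  (constrained at step 1)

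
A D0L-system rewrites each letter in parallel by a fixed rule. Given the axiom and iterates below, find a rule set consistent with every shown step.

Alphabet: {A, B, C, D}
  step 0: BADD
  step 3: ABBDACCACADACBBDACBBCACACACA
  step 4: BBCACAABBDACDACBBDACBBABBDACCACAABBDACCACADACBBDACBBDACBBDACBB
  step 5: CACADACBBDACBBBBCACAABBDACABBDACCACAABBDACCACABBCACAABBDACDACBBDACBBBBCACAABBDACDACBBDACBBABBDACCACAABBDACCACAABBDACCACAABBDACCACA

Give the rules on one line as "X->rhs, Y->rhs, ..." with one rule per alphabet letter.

A->BB, B->CA, C->DAC, D->A

  step 4 ⇒ step 5: BBCACAABBDACDACBBDACBBABBDACCACAABBDACCACADACBBDACBBDACBBDACBB ⇒ CA·CA·DAC·BB·DAC·BB·BB·CA·CA·A·BB·DAC·A·BB·DAC·CA·CA·A·BB·DAC·CA·CA·BB·CA·CA·A·BB·DAC·DAC·BB·DAC·BB·BB·CA·CA·A·BB·DAC·DAC·BB·DAC·BB·A·BB·DAC·CA·CA·A·BB·DAC·CA·CA·A·BB·DAC·CA·CA·A·BB·DAC·CA·CA
    A ↦ BB
    B ↦ CA
    C ↦ DAC
    D ↦ A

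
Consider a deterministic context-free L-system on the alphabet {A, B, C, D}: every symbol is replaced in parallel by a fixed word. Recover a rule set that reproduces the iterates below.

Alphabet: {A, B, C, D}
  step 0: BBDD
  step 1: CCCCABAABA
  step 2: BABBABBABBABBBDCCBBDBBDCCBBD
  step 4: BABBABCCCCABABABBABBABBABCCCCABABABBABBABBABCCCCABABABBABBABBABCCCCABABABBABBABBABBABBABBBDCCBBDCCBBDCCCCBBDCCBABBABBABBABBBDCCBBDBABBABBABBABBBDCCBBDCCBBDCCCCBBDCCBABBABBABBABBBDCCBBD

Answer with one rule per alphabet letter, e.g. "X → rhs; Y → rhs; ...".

A->BBD, B->CC, C->BAB, D->ABA

  step 1 ⇒ step 2: CCCCABAABA ⇒ BAB·BAB·BAB·BAB·BBD·CC·BBD·BBD·CC·BBD
    A ↦ BBD
    B ↦ CC
    C ↦ BAB
  step 0 ⇒ step 1: BBDD ⇒ CC·CC·ABA·ABA
    D ↦ ABA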